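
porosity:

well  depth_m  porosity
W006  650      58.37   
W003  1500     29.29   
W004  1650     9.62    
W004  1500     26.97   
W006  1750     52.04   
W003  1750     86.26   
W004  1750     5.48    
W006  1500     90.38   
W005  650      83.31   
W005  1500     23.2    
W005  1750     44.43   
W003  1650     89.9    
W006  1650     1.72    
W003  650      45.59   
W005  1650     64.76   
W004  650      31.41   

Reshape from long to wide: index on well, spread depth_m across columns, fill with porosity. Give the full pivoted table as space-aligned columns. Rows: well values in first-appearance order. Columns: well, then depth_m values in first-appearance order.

well  650    1500   1650   1750 
W006  58.37  90.38  1.72   52.04
W003  45.59  29.29  89.9   86.26
W004  31.41  26.97  9.62   5.48 
W005  83.31  23.2   64.76  44.43

Columns: well plus the 4 distinct depth_m values (650, 1500, 1650, 1750).
For example, row W006 column 650 takes porosity=58.37 from the long row (W006, 650).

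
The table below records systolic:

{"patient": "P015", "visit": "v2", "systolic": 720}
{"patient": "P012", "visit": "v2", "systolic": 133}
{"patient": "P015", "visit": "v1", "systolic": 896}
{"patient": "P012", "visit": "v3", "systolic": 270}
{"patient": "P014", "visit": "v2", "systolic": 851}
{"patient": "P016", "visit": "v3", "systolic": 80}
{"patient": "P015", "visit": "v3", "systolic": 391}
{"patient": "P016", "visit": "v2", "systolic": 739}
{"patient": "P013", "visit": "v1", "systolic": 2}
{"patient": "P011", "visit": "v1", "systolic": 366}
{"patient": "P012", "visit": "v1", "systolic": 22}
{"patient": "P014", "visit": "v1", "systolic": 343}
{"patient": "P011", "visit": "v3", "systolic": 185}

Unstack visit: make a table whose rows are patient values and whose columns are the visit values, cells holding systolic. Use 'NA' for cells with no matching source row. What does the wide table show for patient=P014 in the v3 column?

NA

No long-format row has patient=P014 and visit=v3, so the cell is NA.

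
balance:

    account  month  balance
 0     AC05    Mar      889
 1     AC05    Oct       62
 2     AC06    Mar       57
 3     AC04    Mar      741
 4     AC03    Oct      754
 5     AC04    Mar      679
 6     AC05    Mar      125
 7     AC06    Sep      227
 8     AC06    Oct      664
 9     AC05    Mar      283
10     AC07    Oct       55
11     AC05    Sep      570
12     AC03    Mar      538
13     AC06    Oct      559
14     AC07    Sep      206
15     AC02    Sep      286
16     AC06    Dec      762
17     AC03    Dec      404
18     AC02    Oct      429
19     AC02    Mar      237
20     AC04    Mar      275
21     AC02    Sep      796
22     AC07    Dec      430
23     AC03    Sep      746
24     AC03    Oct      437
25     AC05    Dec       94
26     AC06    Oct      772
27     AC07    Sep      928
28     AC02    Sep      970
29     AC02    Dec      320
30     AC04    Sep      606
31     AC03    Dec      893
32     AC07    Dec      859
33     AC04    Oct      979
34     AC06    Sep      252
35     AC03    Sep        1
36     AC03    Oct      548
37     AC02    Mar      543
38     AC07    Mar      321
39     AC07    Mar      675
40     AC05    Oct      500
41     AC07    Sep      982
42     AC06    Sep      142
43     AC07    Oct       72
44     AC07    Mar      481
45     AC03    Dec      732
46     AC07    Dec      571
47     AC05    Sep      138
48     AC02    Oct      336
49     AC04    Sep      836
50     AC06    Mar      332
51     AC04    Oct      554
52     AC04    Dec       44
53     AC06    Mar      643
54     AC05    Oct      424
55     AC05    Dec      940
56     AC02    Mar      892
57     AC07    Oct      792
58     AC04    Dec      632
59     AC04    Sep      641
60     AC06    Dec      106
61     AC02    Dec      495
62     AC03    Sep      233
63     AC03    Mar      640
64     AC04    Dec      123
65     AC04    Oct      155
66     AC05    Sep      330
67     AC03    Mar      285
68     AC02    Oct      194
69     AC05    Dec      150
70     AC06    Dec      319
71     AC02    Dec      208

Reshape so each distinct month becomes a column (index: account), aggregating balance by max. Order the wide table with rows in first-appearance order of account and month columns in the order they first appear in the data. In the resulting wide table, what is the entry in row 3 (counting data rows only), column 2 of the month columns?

979

With rows in first-appearance order of account, row 3 is account=AC04. month columns in first-appearance order: Mar, Oct, Sep, Dec; column 2 is Oct.
Long rows with account=AC04, month=Oct: max(979, 554, 155) = 979.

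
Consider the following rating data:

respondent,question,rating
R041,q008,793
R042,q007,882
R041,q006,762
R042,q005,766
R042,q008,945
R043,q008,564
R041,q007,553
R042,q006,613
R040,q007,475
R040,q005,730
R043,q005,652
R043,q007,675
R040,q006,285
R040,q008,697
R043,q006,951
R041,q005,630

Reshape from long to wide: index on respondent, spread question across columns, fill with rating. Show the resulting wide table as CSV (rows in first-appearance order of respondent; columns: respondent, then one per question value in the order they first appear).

respondent,q008,q007,q006,q005
R041,793,553,762,630
R042,945,882,613,766
R043,564,675,951,652
R040,697,475,285,730

Columns: respondent plus the 4 distinct question values (q008, q007, q006, q005).
For example, row R041 column q008 takes rating=793 from the long row (R041, q008).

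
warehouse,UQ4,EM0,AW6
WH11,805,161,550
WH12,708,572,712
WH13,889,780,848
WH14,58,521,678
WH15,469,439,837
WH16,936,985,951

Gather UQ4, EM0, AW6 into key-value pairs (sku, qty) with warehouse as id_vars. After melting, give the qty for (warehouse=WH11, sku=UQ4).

Unpivoting turns each (warehouse, wide-column) pair into one long row.
The wide cell at row WH11, column UQ4 holds 805, so the long row (WH11, UQ4) has qty=805.

805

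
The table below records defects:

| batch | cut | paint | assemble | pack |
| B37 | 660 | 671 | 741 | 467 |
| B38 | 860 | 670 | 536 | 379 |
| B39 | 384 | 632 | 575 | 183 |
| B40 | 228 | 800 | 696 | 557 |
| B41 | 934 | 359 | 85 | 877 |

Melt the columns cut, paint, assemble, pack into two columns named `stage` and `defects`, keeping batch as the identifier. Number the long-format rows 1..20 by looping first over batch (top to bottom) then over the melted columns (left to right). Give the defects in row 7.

536

20 rows total (5 × 4). Row 7: index ⌊(7-1)/4⌋ = 1 into batch → B38; (7-1) mod 4 = 2 into the melted columns → assemble.
So row 7 is (B38, assemble, 536); defects = 536.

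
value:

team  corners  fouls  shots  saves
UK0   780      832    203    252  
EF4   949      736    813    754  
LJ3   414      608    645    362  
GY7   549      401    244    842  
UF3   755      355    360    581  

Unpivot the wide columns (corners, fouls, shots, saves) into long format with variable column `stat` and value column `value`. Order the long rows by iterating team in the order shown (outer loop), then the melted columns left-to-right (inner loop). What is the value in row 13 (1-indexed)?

549

20 rows total (5 × 4). Row 13: index ⌊(13-1)/4⌋ = 3 into team → GY7; (13-1) mod 4 = 0 into the melted columns → corners.
So row 13 is (GY7, corners, 549); value = 549.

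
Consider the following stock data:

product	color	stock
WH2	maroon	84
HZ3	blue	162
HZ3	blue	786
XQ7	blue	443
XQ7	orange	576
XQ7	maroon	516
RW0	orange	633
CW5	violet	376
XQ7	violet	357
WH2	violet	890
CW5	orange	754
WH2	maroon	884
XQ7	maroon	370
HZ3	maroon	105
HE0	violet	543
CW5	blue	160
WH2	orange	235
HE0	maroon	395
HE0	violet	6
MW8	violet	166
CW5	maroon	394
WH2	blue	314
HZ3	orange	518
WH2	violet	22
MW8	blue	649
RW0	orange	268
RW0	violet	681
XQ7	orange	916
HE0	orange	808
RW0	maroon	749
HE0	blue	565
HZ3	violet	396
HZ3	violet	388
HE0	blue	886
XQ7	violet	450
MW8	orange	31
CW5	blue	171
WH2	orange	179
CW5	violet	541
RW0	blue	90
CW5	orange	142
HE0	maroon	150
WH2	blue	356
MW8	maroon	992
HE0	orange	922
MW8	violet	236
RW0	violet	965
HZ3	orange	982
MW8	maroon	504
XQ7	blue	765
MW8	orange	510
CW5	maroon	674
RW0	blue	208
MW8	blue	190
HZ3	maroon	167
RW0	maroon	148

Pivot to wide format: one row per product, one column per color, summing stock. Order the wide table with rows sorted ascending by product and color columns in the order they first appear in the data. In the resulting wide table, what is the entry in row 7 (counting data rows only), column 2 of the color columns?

With rows sorted ascending by product, row 7 is product=XQ7. color columns in first-appearance order: maroon, blue, orange, violet; column 2 is blue.
Long rows with product=XQ7, color=blue: 443 + 765 = 1208.

1208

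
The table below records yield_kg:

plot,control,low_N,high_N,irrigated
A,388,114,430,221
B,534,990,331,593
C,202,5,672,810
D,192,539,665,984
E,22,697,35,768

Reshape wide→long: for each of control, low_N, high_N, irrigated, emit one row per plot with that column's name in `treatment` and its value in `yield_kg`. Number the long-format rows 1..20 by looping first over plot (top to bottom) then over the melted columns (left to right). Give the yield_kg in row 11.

20 rows total (5 × 4). Row 11: index ⌊(11-1)/4⌋ = 2 into plot → C; (11-1) mod 4 = 2 into the melted columns → high_N.
So row 11 is (C, high_N, 672); yield_kg = 672.

672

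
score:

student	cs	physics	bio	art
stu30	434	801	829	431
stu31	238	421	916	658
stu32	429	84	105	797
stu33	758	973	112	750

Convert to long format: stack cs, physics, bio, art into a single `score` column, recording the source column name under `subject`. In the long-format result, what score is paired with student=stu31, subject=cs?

238

Unpivoting turns each (student, wide-column) pair into one long row.
The wide cell at row stu31, column cs holds 238, so the long row (stu31, cs) has score=238.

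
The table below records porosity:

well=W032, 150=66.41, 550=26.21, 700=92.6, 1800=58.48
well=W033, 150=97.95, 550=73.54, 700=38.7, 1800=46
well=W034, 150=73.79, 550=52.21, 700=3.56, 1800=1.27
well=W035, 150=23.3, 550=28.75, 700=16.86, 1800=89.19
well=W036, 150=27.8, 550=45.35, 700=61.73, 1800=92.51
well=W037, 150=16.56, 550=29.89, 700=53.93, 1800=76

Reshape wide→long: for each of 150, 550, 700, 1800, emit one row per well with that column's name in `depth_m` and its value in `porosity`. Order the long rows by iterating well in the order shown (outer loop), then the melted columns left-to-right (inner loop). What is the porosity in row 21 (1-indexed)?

24 rows total (6 × 4). Row 21: index ⌊(21-1)/4⌋ = 5 into well → W037; (21-1) mod 4 = 0 into the melted columns → 150.
So row 21 is (W037, 150, 16.56); porosity = 16.56.

16.56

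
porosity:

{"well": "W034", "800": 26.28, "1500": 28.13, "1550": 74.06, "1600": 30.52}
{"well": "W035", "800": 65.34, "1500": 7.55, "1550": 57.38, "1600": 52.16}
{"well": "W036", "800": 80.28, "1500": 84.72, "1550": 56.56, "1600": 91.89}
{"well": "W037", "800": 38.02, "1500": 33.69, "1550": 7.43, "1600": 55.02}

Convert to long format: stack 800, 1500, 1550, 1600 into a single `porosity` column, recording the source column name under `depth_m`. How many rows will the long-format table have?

4 well values × 4 melted columns = 16 rows.

16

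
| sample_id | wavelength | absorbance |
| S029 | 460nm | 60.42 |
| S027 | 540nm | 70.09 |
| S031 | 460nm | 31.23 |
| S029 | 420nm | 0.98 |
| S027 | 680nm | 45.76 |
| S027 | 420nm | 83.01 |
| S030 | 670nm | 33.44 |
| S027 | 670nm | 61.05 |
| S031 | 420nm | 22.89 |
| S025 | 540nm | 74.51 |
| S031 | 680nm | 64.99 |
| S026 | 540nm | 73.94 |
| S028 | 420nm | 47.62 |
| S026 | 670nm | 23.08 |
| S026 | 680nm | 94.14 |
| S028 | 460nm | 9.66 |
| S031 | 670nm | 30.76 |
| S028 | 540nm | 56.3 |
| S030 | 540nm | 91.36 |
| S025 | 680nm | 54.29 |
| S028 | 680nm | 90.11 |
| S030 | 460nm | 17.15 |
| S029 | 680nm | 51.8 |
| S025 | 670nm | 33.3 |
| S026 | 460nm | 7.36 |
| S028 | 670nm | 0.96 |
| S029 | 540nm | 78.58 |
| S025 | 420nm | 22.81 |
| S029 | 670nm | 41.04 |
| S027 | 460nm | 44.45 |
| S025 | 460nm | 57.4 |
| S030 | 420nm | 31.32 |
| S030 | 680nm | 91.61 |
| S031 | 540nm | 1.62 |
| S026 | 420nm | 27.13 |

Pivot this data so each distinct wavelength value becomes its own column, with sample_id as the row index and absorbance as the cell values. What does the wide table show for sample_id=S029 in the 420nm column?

0.98

Wide layout: rows indexed by sample_id, columns are the 5 distinct wavelength values (460nm, 540nm, 420nm, 680nm, 670nm).
Cell (sample_id=S029, wavelength=420nm) draws from the long row where sample_id=S029 and wavelength=420nm, which has absorbance=0.98.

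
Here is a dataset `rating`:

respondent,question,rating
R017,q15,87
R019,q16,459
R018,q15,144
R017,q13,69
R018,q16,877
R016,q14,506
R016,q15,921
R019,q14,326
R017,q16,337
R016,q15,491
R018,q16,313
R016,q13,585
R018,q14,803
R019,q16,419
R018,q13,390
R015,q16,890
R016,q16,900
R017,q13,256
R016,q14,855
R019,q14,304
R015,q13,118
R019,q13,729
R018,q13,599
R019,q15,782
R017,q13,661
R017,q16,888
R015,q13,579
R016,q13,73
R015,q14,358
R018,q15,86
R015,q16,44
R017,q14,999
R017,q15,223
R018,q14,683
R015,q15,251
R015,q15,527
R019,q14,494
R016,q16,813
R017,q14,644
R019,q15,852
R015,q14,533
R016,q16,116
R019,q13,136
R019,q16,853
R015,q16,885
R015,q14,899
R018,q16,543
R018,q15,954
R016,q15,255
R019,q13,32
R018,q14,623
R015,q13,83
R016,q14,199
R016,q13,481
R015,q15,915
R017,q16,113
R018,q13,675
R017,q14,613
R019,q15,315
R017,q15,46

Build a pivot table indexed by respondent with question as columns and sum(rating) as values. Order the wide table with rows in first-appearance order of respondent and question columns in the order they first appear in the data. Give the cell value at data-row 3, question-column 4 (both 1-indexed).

2109

With rows in first-appearance order of respondent, row 3 is respondent=R018. question columns in first-appearance order: q15, q16, q13, q14; column 4 is q14.
Long rows with respondent=R018, question=q14: 803 + 683 + 623 = 2109.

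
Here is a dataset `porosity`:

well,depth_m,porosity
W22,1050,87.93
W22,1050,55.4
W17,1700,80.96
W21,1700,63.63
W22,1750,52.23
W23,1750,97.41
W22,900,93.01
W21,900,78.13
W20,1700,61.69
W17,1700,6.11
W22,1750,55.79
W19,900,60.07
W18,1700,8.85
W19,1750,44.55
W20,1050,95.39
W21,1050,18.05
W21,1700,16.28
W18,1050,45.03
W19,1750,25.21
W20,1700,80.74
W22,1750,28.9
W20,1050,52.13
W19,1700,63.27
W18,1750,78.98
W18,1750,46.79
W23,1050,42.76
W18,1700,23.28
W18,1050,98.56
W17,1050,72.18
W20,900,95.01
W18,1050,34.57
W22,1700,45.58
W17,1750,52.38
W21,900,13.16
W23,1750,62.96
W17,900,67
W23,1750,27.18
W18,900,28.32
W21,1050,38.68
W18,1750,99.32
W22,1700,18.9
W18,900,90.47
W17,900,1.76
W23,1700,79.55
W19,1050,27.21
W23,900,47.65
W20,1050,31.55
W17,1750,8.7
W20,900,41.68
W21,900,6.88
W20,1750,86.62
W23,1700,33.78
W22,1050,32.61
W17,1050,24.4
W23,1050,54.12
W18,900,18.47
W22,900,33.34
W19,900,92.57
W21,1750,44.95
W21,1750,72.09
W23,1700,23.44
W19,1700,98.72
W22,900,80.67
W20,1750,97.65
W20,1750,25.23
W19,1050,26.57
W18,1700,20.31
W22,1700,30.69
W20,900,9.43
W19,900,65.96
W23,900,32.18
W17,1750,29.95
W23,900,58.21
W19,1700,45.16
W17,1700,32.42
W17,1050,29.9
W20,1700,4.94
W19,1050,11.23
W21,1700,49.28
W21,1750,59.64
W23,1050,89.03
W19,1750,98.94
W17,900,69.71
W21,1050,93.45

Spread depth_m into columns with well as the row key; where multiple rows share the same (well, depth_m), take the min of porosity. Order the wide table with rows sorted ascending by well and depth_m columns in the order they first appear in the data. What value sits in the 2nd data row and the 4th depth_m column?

18.47

With rows sorted ascending by well, row 2 is well=W18. depth_m columns in first-appearance order: 1050, 1700, 1750, 900; column 4 is 900.
Long rows with well=W18, depth_m=900: min(28.32, 90.47, 18.47) = 18.47.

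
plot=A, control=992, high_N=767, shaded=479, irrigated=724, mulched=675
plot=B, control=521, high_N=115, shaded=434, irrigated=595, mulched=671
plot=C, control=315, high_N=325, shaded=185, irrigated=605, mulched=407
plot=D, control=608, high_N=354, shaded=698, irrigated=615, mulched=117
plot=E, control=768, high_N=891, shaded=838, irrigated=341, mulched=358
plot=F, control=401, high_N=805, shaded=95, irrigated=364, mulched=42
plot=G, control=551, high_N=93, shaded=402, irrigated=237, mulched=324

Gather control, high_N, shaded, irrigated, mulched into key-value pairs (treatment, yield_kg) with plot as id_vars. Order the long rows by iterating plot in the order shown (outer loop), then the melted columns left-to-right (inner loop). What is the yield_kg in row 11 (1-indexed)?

315

35 rows total (7 × 5). Row 11: index ⌊(11-1)/5⌋ = 2 into plot → C; (11-1) mod 5 = 0 into the melted columns → control.
So row 11 is (C, control, 315); yield_kg = 315.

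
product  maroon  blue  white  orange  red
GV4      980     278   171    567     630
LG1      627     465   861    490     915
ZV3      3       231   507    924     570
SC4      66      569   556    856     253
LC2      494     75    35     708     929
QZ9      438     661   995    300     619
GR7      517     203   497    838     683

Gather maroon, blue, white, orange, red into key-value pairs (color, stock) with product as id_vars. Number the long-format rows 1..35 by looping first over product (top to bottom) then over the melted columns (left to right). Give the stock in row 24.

35 rows total (7 × 5). Row 24: index ⌊(24-1)/5⌋ = 4 into product → LC2; (24-1) mod 5 = 3 into the melted columns → orange.
So row 24 is (LC2, orange, 708); stock = 708.

708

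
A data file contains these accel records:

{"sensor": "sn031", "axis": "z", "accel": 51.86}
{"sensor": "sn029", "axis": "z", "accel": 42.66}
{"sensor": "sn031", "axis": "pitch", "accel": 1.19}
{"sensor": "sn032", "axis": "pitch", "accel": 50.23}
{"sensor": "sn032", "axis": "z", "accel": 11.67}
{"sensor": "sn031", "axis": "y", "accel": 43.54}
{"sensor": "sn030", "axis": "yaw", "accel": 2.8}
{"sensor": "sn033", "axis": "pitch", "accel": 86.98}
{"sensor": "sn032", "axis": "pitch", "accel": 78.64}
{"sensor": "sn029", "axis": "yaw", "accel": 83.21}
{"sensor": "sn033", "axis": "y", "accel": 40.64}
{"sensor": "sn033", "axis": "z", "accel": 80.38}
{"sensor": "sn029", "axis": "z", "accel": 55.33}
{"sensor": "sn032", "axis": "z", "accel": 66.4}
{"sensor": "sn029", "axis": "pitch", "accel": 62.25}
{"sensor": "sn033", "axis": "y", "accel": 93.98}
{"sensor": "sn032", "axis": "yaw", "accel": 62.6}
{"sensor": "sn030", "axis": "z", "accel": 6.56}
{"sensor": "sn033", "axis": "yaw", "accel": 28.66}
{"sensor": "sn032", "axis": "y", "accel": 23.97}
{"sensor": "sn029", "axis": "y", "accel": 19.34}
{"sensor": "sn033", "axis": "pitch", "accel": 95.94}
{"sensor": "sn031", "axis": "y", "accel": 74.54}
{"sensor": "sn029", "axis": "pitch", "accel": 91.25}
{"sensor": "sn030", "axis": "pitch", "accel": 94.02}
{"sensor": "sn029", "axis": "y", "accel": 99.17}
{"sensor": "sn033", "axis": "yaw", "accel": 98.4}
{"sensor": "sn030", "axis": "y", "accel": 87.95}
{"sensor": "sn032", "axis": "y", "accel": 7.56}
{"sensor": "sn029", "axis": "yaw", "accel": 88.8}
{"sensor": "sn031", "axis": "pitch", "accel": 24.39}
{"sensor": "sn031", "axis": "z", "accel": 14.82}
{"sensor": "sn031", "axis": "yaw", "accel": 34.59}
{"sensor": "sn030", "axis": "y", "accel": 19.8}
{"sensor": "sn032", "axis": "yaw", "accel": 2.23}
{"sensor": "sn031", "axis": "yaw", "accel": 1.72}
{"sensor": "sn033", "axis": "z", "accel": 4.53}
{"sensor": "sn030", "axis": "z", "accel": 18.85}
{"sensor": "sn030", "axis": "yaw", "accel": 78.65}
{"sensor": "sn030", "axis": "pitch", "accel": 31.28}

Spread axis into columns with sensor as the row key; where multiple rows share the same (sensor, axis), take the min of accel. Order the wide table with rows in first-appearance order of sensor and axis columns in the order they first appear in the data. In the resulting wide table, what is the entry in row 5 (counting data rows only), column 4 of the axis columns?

28.66

With rows in first-appearance order of sensor, row 5 is sensor=sn033. axis columns in first-appearance order: z, pitch, y, yaw; column 4 is yaw.
Long rows with sensor=sn033, axis=yaw: min(28.66, 98.4) = 28.66.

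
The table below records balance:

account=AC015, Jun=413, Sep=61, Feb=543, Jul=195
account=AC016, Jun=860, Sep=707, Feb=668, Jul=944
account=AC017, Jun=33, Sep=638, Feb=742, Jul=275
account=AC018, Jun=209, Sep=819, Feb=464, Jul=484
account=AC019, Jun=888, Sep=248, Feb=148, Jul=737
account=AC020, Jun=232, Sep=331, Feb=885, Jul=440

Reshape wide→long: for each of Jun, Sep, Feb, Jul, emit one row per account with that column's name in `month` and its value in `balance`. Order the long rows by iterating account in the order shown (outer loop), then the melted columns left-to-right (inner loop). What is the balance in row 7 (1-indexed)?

668

24 rows total (6 × 4). Row 7: index ⌊(7-1)/4⌋ = 1 into account → AC016; (7-1) mod 4 = 2 into the melted columns → Feb.
So row 7 is (AC016, Feb, 668); balance = 668.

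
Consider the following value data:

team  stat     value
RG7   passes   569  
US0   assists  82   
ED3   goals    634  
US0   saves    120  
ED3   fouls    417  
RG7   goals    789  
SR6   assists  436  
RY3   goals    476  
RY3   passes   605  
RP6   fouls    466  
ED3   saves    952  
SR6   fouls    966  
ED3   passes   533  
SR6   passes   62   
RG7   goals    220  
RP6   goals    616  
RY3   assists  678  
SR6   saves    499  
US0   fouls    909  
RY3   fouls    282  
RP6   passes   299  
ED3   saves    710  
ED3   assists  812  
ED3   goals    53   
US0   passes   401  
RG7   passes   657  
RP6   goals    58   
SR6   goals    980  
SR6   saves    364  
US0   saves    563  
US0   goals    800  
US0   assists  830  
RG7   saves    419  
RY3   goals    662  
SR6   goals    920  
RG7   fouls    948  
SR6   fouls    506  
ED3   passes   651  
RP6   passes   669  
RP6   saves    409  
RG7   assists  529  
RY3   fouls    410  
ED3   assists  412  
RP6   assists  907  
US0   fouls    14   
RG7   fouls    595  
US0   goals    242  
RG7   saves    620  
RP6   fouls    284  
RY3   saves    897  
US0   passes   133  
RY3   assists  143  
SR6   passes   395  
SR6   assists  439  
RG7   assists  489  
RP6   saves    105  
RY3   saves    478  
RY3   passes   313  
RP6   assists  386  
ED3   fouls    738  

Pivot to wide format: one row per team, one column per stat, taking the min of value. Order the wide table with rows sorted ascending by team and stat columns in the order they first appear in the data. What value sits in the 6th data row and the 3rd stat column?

242

With rows sorted ascending by team, row 6 is team=US0. stat columns in first-appearance order: passes, assists, goals, saves, fouls; column 3 is goals.
Long rows with team=US0, stat=goals: min(800, 242) = 242.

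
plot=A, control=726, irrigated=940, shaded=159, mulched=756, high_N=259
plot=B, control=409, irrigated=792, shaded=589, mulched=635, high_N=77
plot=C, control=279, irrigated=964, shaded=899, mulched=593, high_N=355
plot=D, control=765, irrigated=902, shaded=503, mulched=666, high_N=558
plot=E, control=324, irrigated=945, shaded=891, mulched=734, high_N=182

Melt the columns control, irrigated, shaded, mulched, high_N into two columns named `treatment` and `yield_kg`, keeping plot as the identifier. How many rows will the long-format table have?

5 plot values × 5 melted columns = 25 rows.

25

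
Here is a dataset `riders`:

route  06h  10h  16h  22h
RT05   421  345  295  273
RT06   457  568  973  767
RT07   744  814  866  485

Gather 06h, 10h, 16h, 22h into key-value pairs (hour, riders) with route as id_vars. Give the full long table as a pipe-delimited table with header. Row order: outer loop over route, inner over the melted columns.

Each (route, column) pair becomes one row: 3 × 4 = 12 rows.
For example, (RT05, 06h) → riders=421.

| route | hour | riders |
| RT05 | 06h | 421 |
| RT05 | 10h | 345 |
| RT05 | 16h | 295 |
| RT05 | 22h | 273 |
| RT06 | 06h | 457 |
| RT06 | 10h | 568 |
| RT06 | 16h | 973 |
| RT06 | 22h | 767 |
| RT07 | 06h | 744 |
| RT07 | 10h | 814 |
| RT07 | 16h | 866 |
| RT07 | 22h | 485 |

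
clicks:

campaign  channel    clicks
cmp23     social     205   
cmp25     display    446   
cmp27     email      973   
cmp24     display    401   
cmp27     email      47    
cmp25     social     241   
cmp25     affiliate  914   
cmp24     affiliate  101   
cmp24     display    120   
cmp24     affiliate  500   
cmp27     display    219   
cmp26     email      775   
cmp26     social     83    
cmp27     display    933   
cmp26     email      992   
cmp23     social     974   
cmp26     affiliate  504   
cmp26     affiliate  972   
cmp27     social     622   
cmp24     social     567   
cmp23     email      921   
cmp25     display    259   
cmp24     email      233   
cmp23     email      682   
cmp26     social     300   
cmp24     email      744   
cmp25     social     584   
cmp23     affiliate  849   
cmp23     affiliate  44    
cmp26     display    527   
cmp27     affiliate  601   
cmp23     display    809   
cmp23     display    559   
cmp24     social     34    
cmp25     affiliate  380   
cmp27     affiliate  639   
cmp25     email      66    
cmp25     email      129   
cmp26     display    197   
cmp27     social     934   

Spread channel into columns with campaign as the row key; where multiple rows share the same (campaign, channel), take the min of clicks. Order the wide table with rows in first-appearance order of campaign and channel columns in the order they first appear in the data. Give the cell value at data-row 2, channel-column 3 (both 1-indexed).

With rows in first-appearance order of campaign, row 2 is campaign=cmp25. channel columns in first-appearance order: social, display, email, affiliate; column 3 is email.
Long rows with campaign=cmp25, channel=email: min(66, 129) = 66.

66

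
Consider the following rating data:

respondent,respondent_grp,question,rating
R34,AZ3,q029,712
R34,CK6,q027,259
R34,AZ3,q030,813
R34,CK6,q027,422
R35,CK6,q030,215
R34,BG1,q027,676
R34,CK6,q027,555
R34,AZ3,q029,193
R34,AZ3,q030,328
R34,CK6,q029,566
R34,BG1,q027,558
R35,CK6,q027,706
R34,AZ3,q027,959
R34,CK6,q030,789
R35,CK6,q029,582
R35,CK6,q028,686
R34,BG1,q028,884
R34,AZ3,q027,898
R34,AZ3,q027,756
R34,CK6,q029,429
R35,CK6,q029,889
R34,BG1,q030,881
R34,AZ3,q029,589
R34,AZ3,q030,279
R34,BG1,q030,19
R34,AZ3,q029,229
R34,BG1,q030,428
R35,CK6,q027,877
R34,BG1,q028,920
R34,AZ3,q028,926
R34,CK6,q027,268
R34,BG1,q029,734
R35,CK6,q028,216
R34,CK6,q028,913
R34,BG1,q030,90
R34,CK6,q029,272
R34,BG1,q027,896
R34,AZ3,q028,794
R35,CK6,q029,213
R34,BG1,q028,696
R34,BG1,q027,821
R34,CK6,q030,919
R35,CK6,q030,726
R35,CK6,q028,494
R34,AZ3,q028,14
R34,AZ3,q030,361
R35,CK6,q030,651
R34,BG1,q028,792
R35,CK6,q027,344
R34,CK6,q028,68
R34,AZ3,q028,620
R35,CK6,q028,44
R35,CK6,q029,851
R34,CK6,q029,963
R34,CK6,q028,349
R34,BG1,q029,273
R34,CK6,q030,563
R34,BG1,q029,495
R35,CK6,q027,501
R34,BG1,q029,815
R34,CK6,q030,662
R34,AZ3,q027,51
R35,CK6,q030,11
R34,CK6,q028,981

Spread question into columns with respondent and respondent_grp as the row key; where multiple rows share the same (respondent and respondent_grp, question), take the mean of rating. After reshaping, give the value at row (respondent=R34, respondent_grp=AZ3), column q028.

Rows with respondent=R34, respondent_grp=AZ3 and question=q028: rating values are 926, 794, 14, 620.
(926 + 794 + 14 + 620) / 4 = 588.50.

588.50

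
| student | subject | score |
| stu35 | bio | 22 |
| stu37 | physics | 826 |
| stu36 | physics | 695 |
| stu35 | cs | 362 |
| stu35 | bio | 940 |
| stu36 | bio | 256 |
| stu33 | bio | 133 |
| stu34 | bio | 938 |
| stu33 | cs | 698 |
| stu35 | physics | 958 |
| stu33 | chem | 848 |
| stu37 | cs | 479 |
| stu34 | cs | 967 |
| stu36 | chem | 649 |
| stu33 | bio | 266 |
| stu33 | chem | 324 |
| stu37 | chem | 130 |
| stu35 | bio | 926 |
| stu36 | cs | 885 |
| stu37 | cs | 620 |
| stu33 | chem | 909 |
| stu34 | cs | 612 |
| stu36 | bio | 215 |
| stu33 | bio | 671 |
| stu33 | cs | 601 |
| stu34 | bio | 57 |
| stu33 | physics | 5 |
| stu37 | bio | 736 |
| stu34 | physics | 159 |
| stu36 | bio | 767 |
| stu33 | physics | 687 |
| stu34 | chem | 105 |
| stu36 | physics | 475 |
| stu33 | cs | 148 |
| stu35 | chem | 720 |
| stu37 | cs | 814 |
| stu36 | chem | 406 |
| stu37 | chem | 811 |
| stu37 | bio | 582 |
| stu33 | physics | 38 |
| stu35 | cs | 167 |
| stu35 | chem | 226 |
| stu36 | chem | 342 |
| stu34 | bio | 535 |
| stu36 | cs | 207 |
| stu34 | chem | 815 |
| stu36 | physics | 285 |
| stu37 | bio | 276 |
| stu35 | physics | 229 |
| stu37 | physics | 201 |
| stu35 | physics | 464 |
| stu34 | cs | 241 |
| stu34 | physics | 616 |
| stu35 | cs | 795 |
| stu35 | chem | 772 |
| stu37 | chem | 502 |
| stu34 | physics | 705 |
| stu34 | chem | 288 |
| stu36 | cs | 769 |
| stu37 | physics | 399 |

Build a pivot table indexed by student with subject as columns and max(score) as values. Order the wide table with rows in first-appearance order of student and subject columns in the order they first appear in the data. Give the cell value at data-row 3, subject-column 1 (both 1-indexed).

767

With rows in first-appearance order of student, row 3 is student=stu36. subject columns in first-appearance order: bio, physics, cs, chem; column 1 is bio.
Long rows with student=stu36, subject=bio: max(256, 215, 767) = 767.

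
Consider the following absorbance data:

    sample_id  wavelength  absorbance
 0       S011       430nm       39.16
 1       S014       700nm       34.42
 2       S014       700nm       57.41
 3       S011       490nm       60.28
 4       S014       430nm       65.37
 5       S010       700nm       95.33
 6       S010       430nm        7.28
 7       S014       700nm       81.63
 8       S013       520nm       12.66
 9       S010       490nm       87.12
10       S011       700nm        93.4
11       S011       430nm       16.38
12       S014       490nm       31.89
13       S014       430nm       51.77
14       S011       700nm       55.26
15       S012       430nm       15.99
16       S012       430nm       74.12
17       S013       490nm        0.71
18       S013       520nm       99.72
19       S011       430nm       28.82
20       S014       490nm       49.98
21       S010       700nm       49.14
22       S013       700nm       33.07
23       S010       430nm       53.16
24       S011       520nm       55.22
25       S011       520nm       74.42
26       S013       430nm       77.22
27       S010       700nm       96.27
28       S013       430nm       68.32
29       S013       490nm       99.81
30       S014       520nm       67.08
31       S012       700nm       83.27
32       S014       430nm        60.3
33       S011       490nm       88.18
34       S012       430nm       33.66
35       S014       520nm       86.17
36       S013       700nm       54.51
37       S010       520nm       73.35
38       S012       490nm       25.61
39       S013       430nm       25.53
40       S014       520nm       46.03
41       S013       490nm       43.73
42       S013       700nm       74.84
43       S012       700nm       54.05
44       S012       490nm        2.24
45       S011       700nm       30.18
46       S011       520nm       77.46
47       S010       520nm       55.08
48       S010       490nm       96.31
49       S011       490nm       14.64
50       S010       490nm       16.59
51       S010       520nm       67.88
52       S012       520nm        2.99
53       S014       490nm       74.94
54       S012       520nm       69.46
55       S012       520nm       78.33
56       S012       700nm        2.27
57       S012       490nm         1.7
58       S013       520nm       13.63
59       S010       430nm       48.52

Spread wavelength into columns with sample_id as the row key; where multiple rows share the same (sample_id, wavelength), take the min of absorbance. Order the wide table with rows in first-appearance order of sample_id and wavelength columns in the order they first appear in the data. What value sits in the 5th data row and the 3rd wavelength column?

With rows in first-appearance order of sample_id, row 5 is sample_id=S012. wavelength columns in first-appearance order: 430nm, 700nm, 490nm, 520nm; column 3 is 490nm.
Long rows with sample_id=S012, wavelength=490nm: min(25.61, 2.24, 1.7) = 1.7.

1.7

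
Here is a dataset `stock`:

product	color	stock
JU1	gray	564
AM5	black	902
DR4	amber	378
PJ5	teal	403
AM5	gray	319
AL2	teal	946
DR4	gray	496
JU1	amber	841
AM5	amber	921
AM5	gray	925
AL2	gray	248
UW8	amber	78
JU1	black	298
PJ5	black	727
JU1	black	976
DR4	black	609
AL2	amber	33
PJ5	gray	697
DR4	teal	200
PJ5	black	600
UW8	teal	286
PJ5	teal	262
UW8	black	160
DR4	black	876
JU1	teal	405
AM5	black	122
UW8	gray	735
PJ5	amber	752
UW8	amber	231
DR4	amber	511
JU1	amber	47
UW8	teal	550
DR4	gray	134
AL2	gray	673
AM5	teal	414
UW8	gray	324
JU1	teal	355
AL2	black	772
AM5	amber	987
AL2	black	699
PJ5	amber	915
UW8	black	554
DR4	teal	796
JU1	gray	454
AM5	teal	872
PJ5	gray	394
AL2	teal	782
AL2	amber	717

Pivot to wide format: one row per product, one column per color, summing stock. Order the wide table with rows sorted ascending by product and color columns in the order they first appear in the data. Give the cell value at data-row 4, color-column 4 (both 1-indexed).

760

With rows sorted ascending by product, row 4 is product=JU1. color columns in first-appearance order: gray, black, amber, teal; column 4 is teal.
Long rows with product=JU1, color=teal: 405 + 355 = 760.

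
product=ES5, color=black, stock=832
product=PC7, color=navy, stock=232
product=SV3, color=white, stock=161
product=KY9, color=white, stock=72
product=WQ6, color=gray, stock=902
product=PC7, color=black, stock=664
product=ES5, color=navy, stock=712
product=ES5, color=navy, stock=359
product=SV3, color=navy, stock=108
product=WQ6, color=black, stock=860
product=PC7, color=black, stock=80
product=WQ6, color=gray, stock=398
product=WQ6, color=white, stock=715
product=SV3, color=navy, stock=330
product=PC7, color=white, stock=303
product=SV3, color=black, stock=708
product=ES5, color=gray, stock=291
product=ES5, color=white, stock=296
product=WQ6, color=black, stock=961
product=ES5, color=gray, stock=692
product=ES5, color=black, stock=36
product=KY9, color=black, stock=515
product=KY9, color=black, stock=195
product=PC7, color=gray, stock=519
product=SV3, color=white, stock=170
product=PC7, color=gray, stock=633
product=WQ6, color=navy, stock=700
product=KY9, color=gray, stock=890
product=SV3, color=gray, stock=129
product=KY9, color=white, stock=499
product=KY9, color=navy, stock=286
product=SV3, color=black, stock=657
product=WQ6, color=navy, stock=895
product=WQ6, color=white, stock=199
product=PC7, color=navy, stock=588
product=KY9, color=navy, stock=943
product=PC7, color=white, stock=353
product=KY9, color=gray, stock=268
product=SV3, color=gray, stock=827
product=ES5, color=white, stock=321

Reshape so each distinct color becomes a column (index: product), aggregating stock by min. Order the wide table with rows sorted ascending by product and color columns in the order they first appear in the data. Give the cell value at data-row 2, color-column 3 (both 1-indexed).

72

With rows sorted ascending by product, row 2 is product=KY9. color columns in first-appearance order: black, navy, white, gray; column 3 is white.
Long rows with product=KY9, color=white: min(72, 499) = 72.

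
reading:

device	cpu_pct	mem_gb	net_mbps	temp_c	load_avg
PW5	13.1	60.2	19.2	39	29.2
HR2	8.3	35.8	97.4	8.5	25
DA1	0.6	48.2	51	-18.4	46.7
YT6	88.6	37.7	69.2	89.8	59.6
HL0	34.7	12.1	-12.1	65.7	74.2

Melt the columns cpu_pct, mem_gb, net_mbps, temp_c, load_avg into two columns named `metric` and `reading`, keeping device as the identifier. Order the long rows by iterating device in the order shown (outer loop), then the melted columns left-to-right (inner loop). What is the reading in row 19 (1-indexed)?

89.8

25 rows total (5 × 5). Row 19: index ⌊(19-1)/5⌋ = 3 into device → YT6; (19-1) mod 5 = 3 into the melted columns → temp_c.
So row 19 is (YT6, temp_c, 89.8); reading = 89.8.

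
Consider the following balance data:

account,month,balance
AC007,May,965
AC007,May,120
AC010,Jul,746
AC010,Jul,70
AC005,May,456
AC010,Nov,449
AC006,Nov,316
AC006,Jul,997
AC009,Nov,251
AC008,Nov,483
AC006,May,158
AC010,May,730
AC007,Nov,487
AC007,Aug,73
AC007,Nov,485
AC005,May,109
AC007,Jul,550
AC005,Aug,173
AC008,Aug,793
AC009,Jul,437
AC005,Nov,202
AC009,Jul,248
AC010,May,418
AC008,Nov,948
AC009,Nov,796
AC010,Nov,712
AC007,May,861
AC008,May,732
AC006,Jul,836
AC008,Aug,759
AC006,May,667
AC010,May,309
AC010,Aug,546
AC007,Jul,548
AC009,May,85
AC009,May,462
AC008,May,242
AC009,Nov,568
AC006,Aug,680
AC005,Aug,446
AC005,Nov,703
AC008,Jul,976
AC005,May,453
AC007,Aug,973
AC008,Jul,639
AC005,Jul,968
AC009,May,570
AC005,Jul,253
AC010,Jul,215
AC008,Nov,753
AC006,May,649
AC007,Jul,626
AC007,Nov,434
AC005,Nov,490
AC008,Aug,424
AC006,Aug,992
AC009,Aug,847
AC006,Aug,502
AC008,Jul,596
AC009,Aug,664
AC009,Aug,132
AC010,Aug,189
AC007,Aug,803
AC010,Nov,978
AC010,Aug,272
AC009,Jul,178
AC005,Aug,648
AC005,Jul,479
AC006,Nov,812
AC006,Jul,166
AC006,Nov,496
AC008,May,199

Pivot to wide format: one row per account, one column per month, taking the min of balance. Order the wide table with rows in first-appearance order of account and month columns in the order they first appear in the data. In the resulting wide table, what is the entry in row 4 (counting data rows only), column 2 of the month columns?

166

With rows in first-appearance order of account, row 4 is account=AC006. month columns in first-appearance order: May, Jul, Nov, Aug; column 2 is Jul.
Long rows with account=AC006, month=Jul: min(997, 836, 166) = 166.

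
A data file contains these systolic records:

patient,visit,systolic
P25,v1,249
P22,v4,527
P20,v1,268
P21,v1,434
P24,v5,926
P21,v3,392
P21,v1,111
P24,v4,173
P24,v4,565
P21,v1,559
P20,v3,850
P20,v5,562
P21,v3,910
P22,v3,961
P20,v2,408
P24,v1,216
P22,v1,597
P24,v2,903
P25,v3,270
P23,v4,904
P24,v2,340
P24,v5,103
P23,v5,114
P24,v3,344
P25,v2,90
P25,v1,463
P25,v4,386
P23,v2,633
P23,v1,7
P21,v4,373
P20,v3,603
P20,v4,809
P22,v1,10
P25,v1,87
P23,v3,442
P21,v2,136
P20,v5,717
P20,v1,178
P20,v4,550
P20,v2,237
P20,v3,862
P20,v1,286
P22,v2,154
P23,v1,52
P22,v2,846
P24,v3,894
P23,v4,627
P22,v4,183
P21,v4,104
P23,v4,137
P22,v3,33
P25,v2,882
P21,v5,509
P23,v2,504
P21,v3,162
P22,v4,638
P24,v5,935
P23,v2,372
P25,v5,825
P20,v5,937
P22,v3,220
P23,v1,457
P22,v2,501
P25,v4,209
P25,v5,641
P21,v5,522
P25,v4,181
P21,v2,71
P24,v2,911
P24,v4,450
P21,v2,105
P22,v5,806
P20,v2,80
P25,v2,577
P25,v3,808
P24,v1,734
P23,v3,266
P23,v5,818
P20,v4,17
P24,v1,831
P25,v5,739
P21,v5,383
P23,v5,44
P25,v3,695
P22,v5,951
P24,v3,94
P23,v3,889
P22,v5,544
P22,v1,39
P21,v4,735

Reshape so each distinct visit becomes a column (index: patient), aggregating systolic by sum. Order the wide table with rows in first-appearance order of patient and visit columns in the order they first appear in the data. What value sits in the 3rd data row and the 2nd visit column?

1376

With rows in first-appearance order of patient, row 3 is patient=P20. visit columns in first-appearance order: v1, v4, v5, v3, v2; column 2 is v4.
Long rows with patient=P20, visit=v4: 809 + 550 + 17 = 1376.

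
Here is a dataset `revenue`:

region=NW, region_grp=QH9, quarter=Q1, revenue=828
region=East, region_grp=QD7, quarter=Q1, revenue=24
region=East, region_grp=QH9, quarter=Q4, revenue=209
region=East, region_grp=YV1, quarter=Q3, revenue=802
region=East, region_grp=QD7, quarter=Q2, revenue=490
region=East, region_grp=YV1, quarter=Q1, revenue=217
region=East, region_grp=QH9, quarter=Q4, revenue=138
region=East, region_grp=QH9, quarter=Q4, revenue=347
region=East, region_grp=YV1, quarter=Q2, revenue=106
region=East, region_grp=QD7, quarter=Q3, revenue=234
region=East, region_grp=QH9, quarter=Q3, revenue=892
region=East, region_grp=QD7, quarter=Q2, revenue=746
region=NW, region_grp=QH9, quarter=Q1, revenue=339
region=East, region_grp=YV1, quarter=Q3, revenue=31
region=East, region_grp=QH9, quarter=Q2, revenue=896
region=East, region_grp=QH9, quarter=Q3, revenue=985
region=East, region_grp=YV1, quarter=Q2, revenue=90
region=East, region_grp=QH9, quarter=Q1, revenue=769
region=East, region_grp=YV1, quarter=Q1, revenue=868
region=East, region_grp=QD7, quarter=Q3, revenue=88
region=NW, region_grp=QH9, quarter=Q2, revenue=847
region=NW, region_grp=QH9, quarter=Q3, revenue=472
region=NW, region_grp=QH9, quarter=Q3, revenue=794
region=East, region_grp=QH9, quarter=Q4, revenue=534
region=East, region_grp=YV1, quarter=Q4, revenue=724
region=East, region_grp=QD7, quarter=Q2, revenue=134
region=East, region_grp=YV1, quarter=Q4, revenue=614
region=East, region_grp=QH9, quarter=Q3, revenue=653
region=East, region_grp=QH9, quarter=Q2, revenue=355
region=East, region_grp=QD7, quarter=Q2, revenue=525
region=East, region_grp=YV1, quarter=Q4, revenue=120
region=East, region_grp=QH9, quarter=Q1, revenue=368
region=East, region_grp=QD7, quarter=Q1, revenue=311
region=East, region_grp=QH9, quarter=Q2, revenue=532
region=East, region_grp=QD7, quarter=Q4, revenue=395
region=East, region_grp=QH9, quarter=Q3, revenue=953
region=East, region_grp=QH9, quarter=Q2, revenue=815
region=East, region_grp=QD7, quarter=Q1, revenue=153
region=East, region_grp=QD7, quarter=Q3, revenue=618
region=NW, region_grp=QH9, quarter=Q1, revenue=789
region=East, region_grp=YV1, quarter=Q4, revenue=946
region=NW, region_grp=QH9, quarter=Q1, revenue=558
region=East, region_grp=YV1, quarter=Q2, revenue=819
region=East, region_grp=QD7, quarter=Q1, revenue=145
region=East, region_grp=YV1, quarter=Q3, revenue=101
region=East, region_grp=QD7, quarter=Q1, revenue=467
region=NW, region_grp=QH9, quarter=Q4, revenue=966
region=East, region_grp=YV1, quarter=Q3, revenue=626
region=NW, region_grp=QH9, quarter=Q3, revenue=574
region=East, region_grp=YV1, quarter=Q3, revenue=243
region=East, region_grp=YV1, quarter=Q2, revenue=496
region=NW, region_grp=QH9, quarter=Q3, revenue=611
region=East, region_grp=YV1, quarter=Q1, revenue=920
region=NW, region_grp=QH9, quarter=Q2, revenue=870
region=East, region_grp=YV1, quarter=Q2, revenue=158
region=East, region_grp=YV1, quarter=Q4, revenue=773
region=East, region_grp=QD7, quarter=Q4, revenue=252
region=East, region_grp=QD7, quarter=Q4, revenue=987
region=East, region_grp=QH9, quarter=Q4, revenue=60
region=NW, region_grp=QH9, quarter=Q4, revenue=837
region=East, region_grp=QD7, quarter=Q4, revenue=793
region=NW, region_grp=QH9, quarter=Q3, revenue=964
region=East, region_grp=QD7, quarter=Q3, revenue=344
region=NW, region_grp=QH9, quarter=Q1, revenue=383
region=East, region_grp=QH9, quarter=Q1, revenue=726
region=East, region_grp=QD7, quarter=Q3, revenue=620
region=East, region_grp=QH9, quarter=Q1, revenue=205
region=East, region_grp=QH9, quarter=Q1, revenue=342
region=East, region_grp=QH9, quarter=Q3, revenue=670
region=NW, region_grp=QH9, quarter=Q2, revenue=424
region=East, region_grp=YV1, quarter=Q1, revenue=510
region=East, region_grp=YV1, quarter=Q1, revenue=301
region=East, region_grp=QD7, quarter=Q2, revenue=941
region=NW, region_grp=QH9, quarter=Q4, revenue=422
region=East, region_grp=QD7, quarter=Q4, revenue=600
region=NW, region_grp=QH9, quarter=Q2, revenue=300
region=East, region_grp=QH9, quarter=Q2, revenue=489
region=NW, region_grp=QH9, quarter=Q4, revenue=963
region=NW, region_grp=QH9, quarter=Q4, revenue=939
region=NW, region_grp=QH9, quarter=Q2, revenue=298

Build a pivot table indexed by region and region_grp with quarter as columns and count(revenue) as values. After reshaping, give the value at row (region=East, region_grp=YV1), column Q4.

Rows with region=East, region_grp=YV1 and quarter=Q4: revenue values are 724, 614, 120, 946, 773.
5 rows match — count = 5.

5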